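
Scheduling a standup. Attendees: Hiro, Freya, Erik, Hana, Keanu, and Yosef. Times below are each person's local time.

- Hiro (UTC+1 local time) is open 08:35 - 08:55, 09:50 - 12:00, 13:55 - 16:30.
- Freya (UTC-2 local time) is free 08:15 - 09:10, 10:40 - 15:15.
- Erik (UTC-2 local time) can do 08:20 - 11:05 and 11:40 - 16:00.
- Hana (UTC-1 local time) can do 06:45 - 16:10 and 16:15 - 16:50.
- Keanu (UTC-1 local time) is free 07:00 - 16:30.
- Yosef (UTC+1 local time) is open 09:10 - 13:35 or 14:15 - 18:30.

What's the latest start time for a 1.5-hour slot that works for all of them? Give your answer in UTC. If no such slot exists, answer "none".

Hiro in UTC: 07:35-07:55, 08:50-11:00, 12:55-15:30 (subtract 1h to convert from UTC+1).
Freya in UTC: 10:15-11:10, 12:40-17:15 (add 2h to convert from UTC-2).
Erik in UTC: 10:20-13:05, 13:40-18:00 (add 2h to convert from UTC-2).
Hana in UTC: 07:45-17:10, 17:15-17:50 (add 1h to convert from UTC-1).
Keanu in UTC: 08:00-17:30 (add 1h to convert from UTC-1).
Yosef in UTC: 08:10-12:35, 13:15-17:30 (subtract 1h to convert from UTC+1).
Hiro ∩ Freya: 10:15-11:00, 12:55-15:30.
Hiro ∩ Freya ∩ Erik: 10:20-11:00, 12:55-13:05, 13:40-15:30.
Hiro ∩ Freya ∩ Erik ∩ Hana: 10:20-11:00, 12:55-13:05, 13:40-15:30.
Hiro ∩ Freya ∩ Erik ∩ Hana ∩ Keanu: 10:20-11:00, 12:55-13:05, 13:40-15:30.
Hiro ∩ Freya ∩ Erik ∩ Hana ∩ Keanu ∩ Yosef: 10:20-11:00, 13:40-15:30.
The last common window of at least 90 minutes is 13:40-15:30; a 90-minute meeting can start as late as 14:00 and still end by 15:30.

14:00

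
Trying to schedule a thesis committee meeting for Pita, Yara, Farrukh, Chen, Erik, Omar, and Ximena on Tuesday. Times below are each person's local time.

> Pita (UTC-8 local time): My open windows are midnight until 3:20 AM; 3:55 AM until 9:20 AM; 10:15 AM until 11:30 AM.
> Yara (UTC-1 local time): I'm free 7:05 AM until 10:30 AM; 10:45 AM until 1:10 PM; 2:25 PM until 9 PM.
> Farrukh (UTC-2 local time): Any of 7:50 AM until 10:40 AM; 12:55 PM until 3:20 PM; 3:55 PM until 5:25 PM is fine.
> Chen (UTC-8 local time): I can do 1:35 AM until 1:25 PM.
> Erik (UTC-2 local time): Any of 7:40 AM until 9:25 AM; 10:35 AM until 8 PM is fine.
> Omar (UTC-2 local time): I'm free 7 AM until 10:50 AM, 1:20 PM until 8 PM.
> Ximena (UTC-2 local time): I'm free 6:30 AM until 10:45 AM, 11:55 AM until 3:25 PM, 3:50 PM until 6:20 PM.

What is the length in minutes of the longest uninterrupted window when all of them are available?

115

Pita in UTC: 08:00-11:20, 11:55-17:20, 18:15-19:30 (add 8h to convert from UTC-8).
Yara in UTC: 08:05-11:30, 11:45-14:10, 15:25-22:00 (add 1h to convert from UTC-1).
Farrukh in UTC: 09:50-12:40, 14:55-17:20, 17:55-19:25 (add 2h to convert from UTC-2).
Chen in UTC: 09:35-21:25 (add 8h to convert from UTC-8).
Erik in UTC: 09:40-11:25, 12:35-22:00 (add 2h to convert from UTC-2).
Omar in UTC: 09:00-12:50, 15:20-22:00 (add 2h to convert from UTC-2).
Ximena in UTC: 08:30-12:45, 13:55-17:25, 17:50-20:20 (add 2h to convert from UTC-2).
Pita ∩ Yara: 08:05-11:20, 11:55-14:10, 15:25-17:20, 18:15-19:30.
Pita ∩ Yara ∩ Farrukh: 09:50-11:20, 11:55-12:40, 15:25-17:20, 18:15-19:25.
Pita ∩ Yara ∩ Farrukh ∩ Chen: 09:50-11:20, 11:55-12:40, 15:25-17:20, 18:15-19:25.
Pita ∩ Yara ∩ Farrukh ∩ Chen ∩ Erik: 09:50-11:20, 12:35-12:40, 15:25-17:20, 18:15-19:25.
Pita ∩ Yara ∩ Farrukh ∩ Chen ∩ Erik ∩ Omar: 09:50-11:20, 12:35-12:40, 15:25-17:20, 18:15-19:25.
Pita ∩ Yara ∩ Farrukh ∩ Chen ∩ Erik ∩ Omar ∩ Ximena: 09:50-11:20, 12:35-12:40, 15:25-17:20, 18:15-19:25.
Those are the intersection windows.
The longest is 15:25-17:20 at 115 minutes.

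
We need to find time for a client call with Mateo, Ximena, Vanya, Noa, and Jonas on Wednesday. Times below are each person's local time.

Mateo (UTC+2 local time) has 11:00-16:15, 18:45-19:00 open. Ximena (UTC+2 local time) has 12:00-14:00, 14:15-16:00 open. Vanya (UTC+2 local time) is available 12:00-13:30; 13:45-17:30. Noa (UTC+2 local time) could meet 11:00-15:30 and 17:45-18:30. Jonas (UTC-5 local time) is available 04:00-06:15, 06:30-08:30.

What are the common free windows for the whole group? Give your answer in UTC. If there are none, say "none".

Mateo in UTC: 09:00-14:15, 16:45-17:00 (subtract 2h to convert from UTC+2).
Ximena in UTC: 10:00-12:00, 12:15-14:00 (subtract 2h to convert from UTC+2).
Vanya in UTC: 10:00-11:30, 11:45-15:30 (subtract 2h to convert from UTC+2).
Noa in UTC: 09:00-13:30, 15:45-16:30 (subtract 2h to convert from UTC+2).
Jonas in UTC: 09:00-11:15, 11:30-13:30 (add 5h to convert from UTC-5).
Mateo ∩ Ximena: 10:00-12:00, 12:15-14:00.
Mateo ∩ Ximena ∩ Vanya: 10:00-11:30, 11:45-12:00, 12:15-14:00.
Mateo ∩ Ximena ∩ Vanya ∩ Noa: 10:00-11:30, 11:45-12:00, 12:15-13:30.
Mateo ∩ Ximena ∩ Vanya ∩ Noa ∩ Jonas: 10:00-11:15, 11:45-12:00, 12:15-13:30.

10:00-11:15, 11:45-12:00, 12:15-13:30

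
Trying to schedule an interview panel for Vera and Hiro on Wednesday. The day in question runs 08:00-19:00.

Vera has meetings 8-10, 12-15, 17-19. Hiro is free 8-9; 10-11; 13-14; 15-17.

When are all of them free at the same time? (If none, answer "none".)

10:00-11:00, 15:00-17:00

Vera free: 10:00-12:00, 15:00-17:00 (invert busy blocks within the working day).
Hiro free: 08:00-09:00, 10:00-11:00, 13:00-14:00, 15:00-17:00.
Vera ∩ Hiro: 10:00-11:00, 15:00-17:00.
So the common availability across everyone is 10:00-11:00, 15:00-17:00.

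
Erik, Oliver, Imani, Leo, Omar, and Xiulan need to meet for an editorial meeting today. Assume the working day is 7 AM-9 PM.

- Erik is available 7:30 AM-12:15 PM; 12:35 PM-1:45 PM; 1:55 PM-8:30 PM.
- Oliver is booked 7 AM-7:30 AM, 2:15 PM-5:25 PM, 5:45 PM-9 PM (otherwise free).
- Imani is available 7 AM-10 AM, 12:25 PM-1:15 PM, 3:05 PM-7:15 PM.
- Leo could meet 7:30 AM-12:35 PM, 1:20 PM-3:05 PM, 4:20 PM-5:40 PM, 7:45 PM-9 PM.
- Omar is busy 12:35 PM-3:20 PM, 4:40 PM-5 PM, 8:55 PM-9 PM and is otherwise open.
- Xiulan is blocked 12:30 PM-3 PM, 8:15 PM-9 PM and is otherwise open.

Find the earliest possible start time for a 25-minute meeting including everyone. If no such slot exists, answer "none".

07:30

Erik free: 07:30-12:15, 12:35-13:45, 13:55-20:30.
Oliver free: 07:30-14:15, 17:25-17:45 (invert busy blocks within the working day).
Imani free: 07:00-10:00, 12:25-13:15, 15:05-19:15.
Leo free: 07:30-12:35, 13:20-15:05, 16:20-17:40, 19:45-21:00.
Omar free: 07:00-12:35, 15:20-16:40, 17:00-20:55 (invert busy blocks within the working day).
Xiulan free: 07:00-12:30, 15:00-20:15 (invert busy blocks within the working day).
Erik ∩ Oliver: 07:30-12:15, 12:35-13:45, 13:55-14:15, 17:25-17:45.
Erik ∩ Oliver ∩ Imani: 07:30-10:00, 12:35-13:15, 17:25-17:45.
Erik ∩ Oliver ∩ Imani ∩ Leo: 07:30-10:00, 17:25-17:40.
Erik ∩ Oliver ∩ Imani ∩ Leo ∩ Omar: 07:30-10:00, 17:25-17:40.
Erik ∩ Oliver ∩ Imani ∩ Leo ∩ Omar ∩ Xiulan: 07:30-10:00, 17:25-17:40.
The first common window of at least 25 minutes is 07:30-10:00, so the earliest start is 07:30.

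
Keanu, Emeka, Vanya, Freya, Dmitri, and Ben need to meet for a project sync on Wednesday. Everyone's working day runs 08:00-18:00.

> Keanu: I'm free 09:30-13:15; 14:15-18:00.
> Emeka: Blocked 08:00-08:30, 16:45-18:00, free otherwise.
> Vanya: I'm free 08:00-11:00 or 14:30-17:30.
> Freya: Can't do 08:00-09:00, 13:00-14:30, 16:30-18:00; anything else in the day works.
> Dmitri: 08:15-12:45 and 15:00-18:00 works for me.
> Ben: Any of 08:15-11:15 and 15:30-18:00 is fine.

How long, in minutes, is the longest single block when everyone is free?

Keanu free: 09:30-13:15, 14:15-18:00.
Emeka free: 08:30-16:45 (invert busy blocks within the working day).
Vanya free: 08:00-11:00, 14:30-17:30.
Freya free: 09:00-13:00, 14:30-16:30 (invert busy blocks within the working day).
Dmitri free: 08:15-12:45, 15:00-18:00.
Ben free: 08:15-11:15, 15:30-18:00.
Keanu ∩ Emeka: 09:30-13:15, 14:15-16:45.
Keanu ∩ Emeka ∩ Vanya: 09:30-11:00, 14:30-16:45.
Keanu ∩ Emeka ∩ Vanya ∩ Freya: 09:30-11:00, 14:30-16:30.
Keanu ∩ Emeka ∩ Vanya ∩ Freya ∩ Dmitri: 09:30-11:00, 15:00-16:30.
Keanu ∩ Emeka ∩ Vanya ∩ Freya ∩ Dmitri ∩ Ben: 09:30-11:00, 15:30-16:30.
Those are the intersection windows.
The longest is 09:30-11:00 at 90 minutes.

90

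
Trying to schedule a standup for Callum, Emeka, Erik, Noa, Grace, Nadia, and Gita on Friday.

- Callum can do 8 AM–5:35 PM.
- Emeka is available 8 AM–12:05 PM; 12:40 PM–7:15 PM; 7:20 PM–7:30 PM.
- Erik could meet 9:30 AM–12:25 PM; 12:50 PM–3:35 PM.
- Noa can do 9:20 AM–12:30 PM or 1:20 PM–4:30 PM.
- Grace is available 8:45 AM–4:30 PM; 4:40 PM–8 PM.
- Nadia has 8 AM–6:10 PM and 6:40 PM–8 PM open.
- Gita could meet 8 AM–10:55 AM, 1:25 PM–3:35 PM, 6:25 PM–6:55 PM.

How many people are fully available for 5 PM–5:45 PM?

3

Emeka, Grace, and Nadia can make the full 17:00-17:45 slot — that's 3.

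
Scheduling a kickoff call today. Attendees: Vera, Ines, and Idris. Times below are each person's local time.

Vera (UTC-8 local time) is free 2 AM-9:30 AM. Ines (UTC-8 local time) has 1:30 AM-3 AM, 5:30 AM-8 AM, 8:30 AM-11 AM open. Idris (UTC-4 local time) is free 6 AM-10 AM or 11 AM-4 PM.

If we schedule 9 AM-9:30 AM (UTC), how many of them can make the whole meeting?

Vera in UTC: 10:00-17:30 (add 8h to convert from UTC-8).
Ines in UTC: 09:30-11:00, 13:30-16:00, 16:30-19:00 (add 8h to convert from UTC-8).
Idris in UTC: 10:00-14:00, 15:00-20:00 (add 4h to convert from UTC-4).
nobody can make the full 09:00-09:30 slot — that's 0.

0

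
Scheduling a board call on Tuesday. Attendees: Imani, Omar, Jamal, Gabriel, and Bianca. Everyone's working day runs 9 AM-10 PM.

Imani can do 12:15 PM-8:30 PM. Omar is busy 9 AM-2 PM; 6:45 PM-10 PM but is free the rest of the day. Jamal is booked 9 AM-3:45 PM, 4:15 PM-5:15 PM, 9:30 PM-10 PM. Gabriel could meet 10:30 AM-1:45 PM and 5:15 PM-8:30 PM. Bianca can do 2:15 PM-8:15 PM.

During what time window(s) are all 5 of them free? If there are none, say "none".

17:15-18:45

Imani free: 12:15-20:30.
Omar free: 14:00-18:45 (invert busy blocks within the working day).
Jamal free: 15:45-16:15, 17:15-21:30 (invert busy blocks within the working day).
Gabriel free: 10:30-13:45, 17:15-20:30.
Bianca free: 14:15-20:15.
Imani ∩ Omar: 14:00-18:45.
Imani ∩ Omar ∩ Jamal: 15:45-16:15, 17:15-18:45.
Imani ∩ Omar ∩ Jamal ∩ Gabriel: 17:15-18:45.
Imani ∩ Omar ∩ Jamal ∩ Gabriel ∩ Bianca: 17:15-18:45.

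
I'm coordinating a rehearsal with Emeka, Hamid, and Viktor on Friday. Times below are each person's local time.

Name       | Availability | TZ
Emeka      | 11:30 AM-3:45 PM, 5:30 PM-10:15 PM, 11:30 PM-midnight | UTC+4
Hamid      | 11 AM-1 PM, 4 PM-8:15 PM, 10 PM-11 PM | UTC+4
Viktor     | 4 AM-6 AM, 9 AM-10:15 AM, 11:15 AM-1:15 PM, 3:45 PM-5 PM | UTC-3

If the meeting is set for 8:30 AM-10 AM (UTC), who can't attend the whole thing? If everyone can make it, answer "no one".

Emeka in UTC: 07:30-11:45, 13:30-18:15, 19:30-20:00 (subtract 4h to convert from UTC+4).
Hamid in UTC: 07:00-09:00, 12:00-16:15, 18:00-19:00 (subtract 4h to convert from UTC+4).
Viktor in UTC: 07:00-09:00, 12:00-13:15, 14:15-16:15, 18:45-20:00 (add 3h to convert from UTC-3).
Emeka: free for 08:30-10:00. Hamid: not fully free for 08:30-10:00. Viktor: not fully free for 08:30-10:00.

Hamid, Viktor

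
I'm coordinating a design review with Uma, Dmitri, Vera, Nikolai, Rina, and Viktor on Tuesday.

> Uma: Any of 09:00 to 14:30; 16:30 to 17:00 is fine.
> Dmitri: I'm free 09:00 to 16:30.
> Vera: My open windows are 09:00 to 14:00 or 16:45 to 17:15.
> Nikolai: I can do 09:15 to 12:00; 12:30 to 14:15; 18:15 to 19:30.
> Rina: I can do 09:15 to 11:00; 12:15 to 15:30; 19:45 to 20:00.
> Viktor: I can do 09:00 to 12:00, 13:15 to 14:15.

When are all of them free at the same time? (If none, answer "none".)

09:15-11:00, 13:15-14:00

Uma ∩ Dmitri: 09:00-14:30.
Uma ∩ Dmitri ∩ Vera: 09:00-14:00.
Uma ∩ Dmitri ∩ Vera ∩ Nikolai: 09:15-12:00, 12:30-14:00.
Uma ∩ Dmitri ∩ Vera ∩ Nikolai ∩ Rina: 09:15-11:00, 12:30-14:00.
Uma ∩ Dmitri ∩ Vera ∩ Nikolai ∩ Rina ∩ Viktor: 09:15-11:00, 13:15-14:00.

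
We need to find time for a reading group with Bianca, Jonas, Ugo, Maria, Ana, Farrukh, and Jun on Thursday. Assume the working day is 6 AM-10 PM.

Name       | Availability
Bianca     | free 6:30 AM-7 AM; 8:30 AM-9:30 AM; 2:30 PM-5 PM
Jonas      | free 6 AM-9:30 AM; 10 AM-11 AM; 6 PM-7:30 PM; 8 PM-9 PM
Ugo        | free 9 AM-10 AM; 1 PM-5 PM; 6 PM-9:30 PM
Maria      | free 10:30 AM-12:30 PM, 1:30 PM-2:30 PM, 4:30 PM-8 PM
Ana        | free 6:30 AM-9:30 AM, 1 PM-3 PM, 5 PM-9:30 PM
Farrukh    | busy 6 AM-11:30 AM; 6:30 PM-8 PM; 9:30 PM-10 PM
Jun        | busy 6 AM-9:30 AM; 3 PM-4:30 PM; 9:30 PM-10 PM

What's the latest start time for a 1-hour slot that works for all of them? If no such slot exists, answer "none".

Bianca free: 06:30-07:00, 08:30-09:30, 14:30-17:00.
Jonas free: 06:00-09:30, 10:00-11:00, 18:00-19:30, 20:00-21:00.
Ugo free: 09:00-10:00, 13:00-17:00, 18:00-21:30.
Maria free: 10:30-12:30, 13:30-14:30, 16:30-20:00.
Ana free: 06:30-09:30, 13:00-15:00, 17:00-21:30.
Farrukh free: 11:30-18:30, 20:00-21:30 (invert busy blocks within the working day).
Jun free: 09:30-15:00, 16:30-21:30 (invert busy blocks within the working day).
Bianca ∩ Jonas: 06:30-07:00, 08:30-09:30.
Bianca ∩ Jonas ∩ Ugo: 09:00-09:30.
Bianca ∩ Jonas ∩ Ugo ∩ Maria: ∅.
Bianca ∩ Jonas ∩ Ugo ∩ Maria ∩ Ana: ∅.
Bianca ∩ Jonas ∩ Ugo ∩ Maria ∩ Ana ∩ Farrukh: ∅.
Bianca ∩ Jonas ∩ Ugo ∩ Maria ∩ Ana ∩ Farrukh ∩ Jun: ∅.
There is no time when everyone is free.
No common window is at least 60 minutes long.

none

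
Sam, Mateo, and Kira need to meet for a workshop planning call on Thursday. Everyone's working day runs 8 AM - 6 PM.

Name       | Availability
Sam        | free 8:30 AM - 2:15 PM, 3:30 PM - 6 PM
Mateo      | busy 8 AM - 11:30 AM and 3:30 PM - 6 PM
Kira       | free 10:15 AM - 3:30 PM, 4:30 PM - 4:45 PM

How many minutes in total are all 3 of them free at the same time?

Sam free: 08:30-14:15, 15:30-18:00.
Mateo free: 11:30-15:30 (invert busy blocks within the working day).
Kira free: 10:15-15:30, 16:30-16:45.
Sam ∩ Mateo: 11:30-14:15.
Sam ∩ Mateo ∩ Kira: 11:30-14:15.
Those are the intersection windows.
That's a single block of 165 minutes.

165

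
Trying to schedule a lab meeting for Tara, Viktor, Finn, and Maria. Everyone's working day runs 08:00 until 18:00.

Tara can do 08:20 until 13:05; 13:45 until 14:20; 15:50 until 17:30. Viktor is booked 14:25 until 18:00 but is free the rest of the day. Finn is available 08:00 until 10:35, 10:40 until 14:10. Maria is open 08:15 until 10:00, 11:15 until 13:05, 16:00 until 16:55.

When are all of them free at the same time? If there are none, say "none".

08:20-10:00, 11:15-13:05

Tara free: 08:20-13:05, 13:45-14:20, 15:50-17:30.
Viktor free: 08:00-14:25 (invert busy blocks within the working day).
Finn free: 08:00-10:35, 10:40-14:10.
Maria free: 08:15-10:00, 11:15-13:05, 16:00-16:55.
Tara ∩ Viktor: 08:20-13:05, 13:45-14:20.
Tara ∩ Viktor ∩ Finn: 08:20-10:35, 10:40-13:05, 13:45-14:10.
Tara ∩ Viktor ∩ Finn ∩ Maria: 08:20-10:00, 11:15-13:05.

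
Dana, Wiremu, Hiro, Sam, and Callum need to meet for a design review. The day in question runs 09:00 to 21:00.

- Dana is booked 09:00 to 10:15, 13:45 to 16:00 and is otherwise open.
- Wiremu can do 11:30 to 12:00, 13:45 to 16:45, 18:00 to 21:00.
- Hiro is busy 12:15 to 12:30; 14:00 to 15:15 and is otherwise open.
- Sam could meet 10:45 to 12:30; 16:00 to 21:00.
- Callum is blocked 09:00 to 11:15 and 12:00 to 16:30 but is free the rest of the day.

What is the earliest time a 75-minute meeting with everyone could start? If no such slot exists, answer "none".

Dana free: 10:15-13:45, 16:00-21:00 (invert busy blocks within the working day).
Wiremu free: 11:30-12:00, 13:45-16:45, 18:00-21:00.
Hiro free: 09:00-12:15, 12:30-14:00, 15:15-21:00 (invert busy blocks within the working day).
Sam free: 10:45-12:30, 16:00-21:00.
Callum free: 11:15-12:00, 16:30-21:00 (invert busy blocks within the working day).
Dana ∩ Wiremu: 11:30-12:00, 16:00-16:45, 18:00-21:00.
Dana ∩ Wiremu ∩ Hiro: 11:30-12:00, 16:00-16:45, 18:00-21:00.
Dana ∩ Wiremu ∩ Hiro ∩ Sam: 11:30-12:00, 16:00-16:45, 18:00-21:00.
Dana ∩ Wiremu ∩ Hiro ∩ Sam ∩ Callum: 11:30-12:00, 16:30-16:45, 18:00-21:00.
So the common availability across everyone is 11:30-12:00, 16:30-16:45, 18:00-21:00.
The first common window of at least 75 minutes is 18:00-21:00, so the earliest start is 18:00.

18:00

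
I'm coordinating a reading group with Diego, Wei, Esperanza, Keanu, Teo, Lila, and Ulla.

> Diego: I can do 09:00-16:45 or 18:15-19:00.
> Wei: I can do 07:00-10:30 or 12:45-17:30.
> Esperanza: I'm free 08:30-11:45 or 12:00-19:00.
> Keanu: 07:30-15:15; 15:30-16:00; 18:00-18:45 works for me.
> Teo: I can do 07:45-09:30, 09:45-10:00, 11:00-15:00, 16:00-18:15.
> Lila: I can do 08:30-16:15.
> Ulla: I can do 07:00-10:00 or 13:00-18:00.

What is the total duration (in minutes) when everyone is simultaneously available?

Diego ∩ Wei: 09:00-10:30, 12:45-16:45.
Diego ∩ Wei ∩ Esperanza: 09:00-10:30, 12:45-16:45.
Diego ∩ Wei ∩ Esperanza ∩ Keanu: 09:00-10:30, 12:45-15:15, 15:30-16:00.
Diego ∩ Wei ∩ Esperanza ∩ Keanu ∩ Teo: 09:00-09:30, 09:45-10:00, 12:45-15:00.
Diego ∩ Wei ∩ Esperanza ∩ Keanu ∩ Teo ∩ Lila: 09:00-09:30, 09:45-10:00, 12:45-15:00.
Diego ∩ Wei ∩ Esperanza ∩ Keanu ∩ Teo ∩ Lila ∩ Ulla: 09:00-09:30, 09:45-10:00, 13:00-15:00.
Those are the intersection windows.
Summing the common windows: 30 + 15 + 120 = 165 minutes.

165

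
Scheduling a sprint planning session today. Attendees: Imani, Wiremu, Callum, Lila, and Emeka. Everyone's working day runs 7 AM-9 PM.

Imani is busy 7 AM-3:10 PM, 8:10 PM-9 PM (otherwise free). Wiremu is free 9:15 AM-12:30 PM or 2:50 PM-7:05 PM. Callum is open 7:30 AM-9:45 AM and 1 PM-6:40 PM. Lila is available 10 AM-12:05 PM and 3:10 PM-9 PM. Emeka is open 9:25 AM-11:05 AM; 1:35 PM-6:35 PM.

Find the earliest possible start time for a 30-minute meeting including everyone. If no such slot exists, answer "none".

Imani free: 15:10-20:10 (invert busy blocks within the working day).
Wiremu free: 09:15-12:30, 14:50-19:05.
Callum free: 07:30-09:45, 13:00-18:40.
Lila free: 10:00-12:05, 15:10-21:00.
Emeka free: 09:25-11:05, 13:35-18:35.
Imani ∩ Wiremu: 15:10-19:05.
Imani ∩ Wiremu ∩ Callum: 15:10-18:40.
Imani ∩ Wiremu ∩ Callum ∩ Lila: 15:10-18:40.
Imani ∩ Wiremu ∩ Callum ∩ Lila ∩ Emeka: 15:10-18:35.
The first common window of at least 30 minutes is 15:10-18:35, so the earliest start is 15:10.

15:10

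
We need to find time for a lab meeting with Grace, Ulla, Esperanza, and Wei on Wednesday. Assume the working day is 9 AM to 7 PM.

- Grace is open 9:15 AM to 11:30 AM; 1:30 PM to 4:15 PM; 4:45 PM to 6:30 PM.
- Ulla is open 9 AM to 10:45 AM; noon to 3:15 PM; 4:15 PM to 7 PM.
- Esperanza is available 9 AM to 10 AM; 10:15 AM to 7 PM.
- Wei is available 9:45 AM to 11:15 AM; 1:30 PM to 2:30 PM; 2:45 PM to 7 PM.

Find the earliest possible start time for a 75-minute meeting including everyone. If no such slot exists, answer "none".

Grace ∩ Ulla: 09:15-10:45, 13:30-15:15, 16:45-18:30.
Grace ∩ Ulla ∩ Esperanza: 09:15-10:00, 10:15-10:45, 13:30-15:15, 16:45-18:30.
Grace ∩ Ulla ∩ Esperanza ∩ Wei: 09:45-10:00, 10:15-10:45, 13:30-14:30, 14:45-15:15, 16:45-18:30.
Those are the intersection windows.
The first common window of at least 75 minutes is 16:45-18:30, so the earliest start is 16:45.

16:45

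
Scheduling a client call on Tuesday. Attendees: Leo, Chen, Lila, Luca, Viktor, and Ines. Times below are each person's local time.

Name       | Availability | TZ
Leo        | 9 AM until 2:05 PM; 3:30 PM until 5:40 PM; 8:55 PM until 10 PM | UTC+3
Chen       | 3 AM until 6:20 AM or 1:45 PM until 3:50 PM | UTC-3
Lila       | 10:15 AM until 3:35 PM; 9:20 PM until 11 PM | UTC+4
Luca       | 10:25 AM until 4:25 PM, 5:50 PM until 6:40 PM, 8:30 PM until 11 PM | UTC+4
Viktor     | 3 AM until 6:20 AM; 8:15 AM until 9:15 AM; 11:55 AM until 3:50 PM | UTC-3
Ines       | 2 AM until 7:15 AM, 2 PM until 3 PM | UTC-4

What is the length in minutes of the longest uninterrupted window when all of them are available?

Leo in UTC: 06:00-11:05, 12:30-14:40, 17:55-19:00 (subtract 3h to convert from UTC+3).
Chen in UTC: 06:00-09:20, 16:45-18:50 (add 3h to convert from UTC-3).
Lila in UTC: 06:15-11:35, 17:20-19:00 (subtract 4h to convert from UTC+4).
Luca in UTC: 06:25-12:25, 13:50-14:40, 16:30-19:00 (subtract 4h to convert from UTC+4).
Viktor in UTC: 06:00-09:20, 11:15-12:15, 14:55-18:50 (add 3h to convert from UTC-3).
Ines in UTC: 06:00-11:15, 18:00-19:00 (add 4h to convert from UTC-4).
Leo ∩ Chen: 06:00-09:20, 17:55-18:50.
Leo ∩ Chen ∩ Lila: 06:15-09:20, 17:55-18:50.
Leo ∩ Chen ∩ Lila ∩ Luca: 06:25-09:20, 17:55-18:50.
Leo ∩ Chen ∩ Lila ∩ Luca ∩ Viktor: 06:25-09:20, 17:55-18:50.
Leo ∩ Chen ∩ Lila ∩ Luca ∩ Viktor ∩ Ines: 06:25-09:20, 18:00-18:50.
The longest is 06:25-09:20 at 175 minutes.

175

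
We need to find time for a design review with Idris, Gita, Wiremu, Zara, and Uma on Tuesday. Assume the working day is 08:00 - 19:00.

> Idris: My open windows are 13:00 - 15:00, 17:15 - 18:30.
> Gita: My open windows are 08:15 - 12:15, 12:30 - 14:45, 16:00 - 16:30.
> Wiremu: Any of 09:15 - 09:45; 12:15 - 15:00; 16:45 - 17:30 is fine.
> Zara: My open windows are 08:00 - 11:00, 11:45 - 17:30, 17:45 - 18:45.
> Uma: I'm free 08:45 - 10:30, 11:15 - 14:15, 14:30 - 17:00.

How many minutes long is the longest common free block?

75

Idris ∩ Gita: 13:00-14:45.
Idris ∩ Gita ∩ Wiremu: 13:00-14:45.
Idris ∩ Gita ∩ Wiremu ∩ Zara: 13:00-14:45.
Idris ∩ Gita ∩ Wiremu ∩ Zara ∩ Uma: 13:00-14:15, 14:30-14:45.
The longest is 13:00-14:15 at 75 minutes.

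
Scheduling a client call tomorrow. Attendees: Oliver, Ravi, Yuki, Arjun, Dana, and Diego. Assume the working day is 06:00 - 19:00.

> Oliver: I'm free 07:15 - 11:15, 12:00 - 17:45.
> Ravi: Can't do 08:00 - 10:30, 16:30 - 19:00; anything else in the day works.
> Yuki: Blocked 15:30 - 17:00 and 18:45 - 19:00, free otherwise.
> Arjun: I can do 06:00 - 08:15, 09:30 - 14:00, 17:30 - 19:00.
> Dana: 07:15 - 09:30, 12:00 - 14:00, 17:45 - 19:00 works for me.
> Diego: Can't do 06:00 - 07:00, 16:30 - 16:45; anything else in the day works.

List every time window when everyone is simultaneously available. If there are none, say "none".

Oliver free: 07:15-11:15, 12:00-17:45.
Ravi free: 06:00-08:00, 10:30-16:30 (invert busy blocks within the working day).
Yuki free: 06:00-15:30, 17:00-18:45 (invert busy blocks within the working day).
Arjun free: 06:00-08:15, 09:30-14:00, 17:30-19:00.
Dana free: 07:15-09:30, 12:00-14:00, 17:45-19:00.
Diego free: 07:00-16:30, 16:45-19:00 (invert busy blocks within the working day).
Oliver ∩ Ravi: 07:15-08:00, 10:30-11:15, 12:00-16:30.
Oliver ∩ Ravi ∩ Yuki: 07:15-08:00, 10:30-11:15, 12:00-15:30.
Oliver ∩ Ravi ∩ Yuki ∩ Arjun: 07:15-08:00, 10:30-11:15, 12:00-14:00.
Oliver ∩ Ravi ∩ Yuki ∩ Arjun ∩ Dana: 07:15-08:00, 12:00-14:00.
Oliver ∩ Ravi ∩ Yuki ∩ Arjun ∩ Dana ∩ Diego: 07:15-08:00, 12:00-14:00.

07:15-08:00, 12:00-14:00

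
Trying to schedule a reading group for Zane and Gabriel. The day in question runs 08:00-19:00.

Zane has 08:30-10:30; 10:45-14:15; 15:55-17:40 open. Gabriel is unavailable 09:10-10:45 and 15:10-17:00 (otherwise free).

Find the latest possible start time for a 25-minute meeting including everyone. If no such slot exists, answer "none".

Zane free: 08:30-10:30, 10:45-14:15, 15:55-17:40.
Gabriel free: 08:00-09:10, 10:45-15:10, 17:00-19:00 (invert busy blocks within the working day).
Zane ∩ Gabriel: 08:30-09:10, 10:45-14:15, 17:00-17:40.
So the common availability across everyone is 08:30-09:10, 10:45-14:15, 17:00-17:40.
The last common window of at least 25 minutes is 17:00-17:40; a 25-minute meeting can start as late as 17:15 and still end by 17:40.

17:15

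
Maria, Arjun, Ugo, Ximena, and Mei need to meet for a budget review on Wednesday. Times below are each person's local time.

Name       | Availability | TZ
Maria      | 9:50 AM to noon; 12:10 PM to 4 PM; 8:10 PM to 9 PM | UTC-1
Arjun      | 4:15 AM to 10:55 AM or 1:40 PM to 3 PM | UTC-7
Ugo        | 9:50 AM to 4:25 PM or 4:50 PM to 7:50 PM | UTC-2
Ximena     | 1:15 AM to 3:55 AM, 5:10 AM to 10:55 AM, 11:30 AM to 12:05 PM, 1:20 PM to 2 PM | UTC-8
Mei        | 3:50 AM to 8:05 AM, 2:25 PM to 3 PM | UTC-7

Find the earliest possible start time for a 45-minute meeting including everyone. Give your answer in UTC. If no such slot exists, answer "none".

13:10

Maria in UTC: 10:50-13:00, 13:10-17:00, 21:10-22:00 (add 1h to convert from UTC-1).
Arjun in UTC: 11:15-17:55, 20:40-22:00 (add 7h to convert from UTC-7).
Ugo in UTC: 11:50-18:25, 18:50-21:50 (add 2h to convert from UTC-2).
Ximena in UTC: 09:15-11:55, 13:10-18:55, 19:30-20:05, 21:20-22:00 (add 8h to convert from UTC-8).
Mei in UTC: 10:50-15:05, 21:25-22:00 (add 7h to convert from UTC-7).
Maria ∩ Arjun: 11:15-13:00, 13:10-17:00, 21:10-22:00.
Maria ∩ Arjun ∩ Ugo: 11:50-13:00, 13:10-17:00, 21:10-21:50.
Maria ∩ Arjun ∩ Ugo ∩ Ximena: 11:50-11:55, 13:10-17:00, 21:20-21:50.
Maria ∩ Arjun ∩ Ugo ∩ Ximena ∩ Mei: 11:50-11:55, 13:10-15:05, 21:25-21:50.
The first common window of at least 45 minutes is 13:10-15:05, so the earliest start is 13:10.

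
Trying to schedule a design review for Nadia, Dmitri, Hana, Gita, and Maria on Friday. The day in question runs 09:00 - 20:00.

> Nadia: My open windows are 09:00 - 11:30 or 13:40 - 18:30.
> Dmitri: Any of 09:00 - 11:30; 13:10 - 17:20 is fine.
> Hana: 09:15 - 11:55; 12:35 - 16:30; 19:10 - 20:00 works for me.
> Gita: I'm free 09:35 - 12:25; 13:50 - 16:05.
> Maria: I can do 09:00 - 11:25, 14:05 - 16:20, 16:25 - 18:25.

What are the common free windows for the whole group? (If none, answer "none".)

Nadia ∩ Dmitri: 09:00-11:30, 13:40-17:20.
Nadia ∩ Dmitri ∩ Hana: 09:15-11:30, 13:40-16:30.
Nadia ∩ Dmitri ∩ Hana ∩ Gita: 09:35-11:30, 13:50-16:05.
Nadia ∩ Dmitri ∩ Hana ∩ Gita ∩ Maria: 09:35-11:25, 14:05-16:05.
So the common availability across everyone is 09:35-11:25, 14:05-16:05.

09:35-11:25, 14:05-16:05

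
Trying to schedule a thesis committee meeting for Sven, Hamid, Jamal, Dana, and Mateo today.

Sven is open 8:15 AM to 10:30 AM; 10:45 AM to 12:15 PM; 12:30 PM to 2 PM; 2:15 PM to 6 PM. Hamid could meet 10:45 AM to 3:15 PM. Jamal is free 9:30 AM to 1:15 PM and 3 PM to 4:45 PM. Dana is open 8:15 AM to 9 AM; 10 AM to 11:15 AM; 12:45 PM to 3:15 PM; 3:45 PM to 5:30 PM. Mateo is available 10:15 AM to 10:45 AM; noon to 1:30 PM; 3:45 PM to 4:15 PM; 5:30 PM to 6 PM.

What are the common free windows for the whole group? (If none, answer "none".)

Sven ∩ Hamid: 10:45-12:15, 12:30-14:00, 14:15-15:15.
Sven ∩ Hamid ∩ Jamal: 10:45-12:15, 12:30-13:15, 15:00-15:15.
Sven ∩ Hamid ∩ Jamal ∩ Dana: 10:45-11:15, 12:45-13:15, 15:00-15:15.
Sven ∩ Hamid ∩ Jamal ∩ Dana ∩ Mateo: 12:45-13:15.

12:45-13:15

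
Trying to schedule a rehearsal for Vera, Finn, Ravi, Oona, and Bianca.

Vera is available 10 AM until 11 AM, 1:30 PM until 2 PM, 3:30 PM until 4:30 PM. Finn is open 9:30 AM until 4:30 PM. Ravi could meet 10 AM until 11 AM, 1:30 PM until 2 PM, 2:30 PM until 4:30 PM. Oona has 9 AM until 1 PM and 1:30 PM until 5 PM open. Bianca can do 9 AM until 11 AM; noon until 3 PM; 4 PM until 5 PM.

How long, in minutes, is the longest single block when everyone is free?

60

Vera ∩ Finn: 10:00-11:00, 13:30-14:00, 15:30-16:30.
Vera ∩ Finn ∩ Ravi: 10:00-11:00, 13:30-14:00, 15:30-16:30.
Vera ∩ Finn ∩ Ravi ∩ Oona: 10:00-11:00, 13:30-14:00, 15:30-16:30.
Vera ∩ Finn ∩ Ravi ∩ Oona ∩ Bianca: 10:00-11:00, 13:30-14:00, 16:00-16:30.
The longest is 10:00-11:00 at 60 minutes.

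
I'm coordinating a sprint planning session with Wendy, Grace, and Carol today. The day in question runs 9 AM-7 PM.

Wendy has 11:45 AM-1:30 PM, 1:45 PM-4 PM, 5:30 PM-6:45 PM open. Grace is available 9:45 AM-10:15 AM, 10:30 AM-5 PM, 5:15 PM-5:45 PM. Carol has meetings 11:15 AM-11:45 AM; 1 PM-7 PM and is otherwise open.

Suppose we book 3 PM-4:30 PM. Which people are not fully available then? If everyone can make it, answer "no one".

Wendy free: 11:45-13:30, 13:45-16:00, 17:30-18:45.
Grace free: 09:45-10:15, 10:30-17:00, 17:15-17:45.
Carol free: 09:00-11:15, 11:45-13:00 (invert busy blocks within the working day).
Wendy: not fully free for 15:00-16:30. Grace: free for 15:00-16:30. Carol: not fully free for 15:00-16:30.

Carol, Wendy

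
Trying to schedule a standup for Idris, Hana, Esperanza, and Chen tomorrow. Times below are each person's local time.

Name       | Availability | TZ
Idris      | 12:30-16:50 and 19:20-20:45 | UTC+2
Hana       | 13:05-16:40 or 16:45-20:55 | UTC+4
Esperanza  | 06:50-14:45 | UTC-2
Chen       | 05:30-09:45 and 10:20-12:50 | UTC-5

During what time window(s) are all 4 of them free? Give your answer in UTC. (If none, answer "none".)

Idris in UTC: 10:30-14:50, 17:20-18:45 (subtract 2h to convert from UTC+2).
Hana in UTC: 09:05-12:40, 12:45-16:55 (subtract 4h to convert from UTC+4).
Esperanza in UTC: 08:50-16:45 (add 2h to convert from UTC-2).
Chen in UTC: 10:30-14:45, 15:20-17:50 (add 5h to convert from UTC-5).
Idris ∩ Hana: 10:30-12:40, 12:45-14:50.
Idris ∩ Hana ∩ Esperanza: 10:30-12:40, 12:45-14:50.
Idris ∩ Hana ∩ Esperanza ∩ Chen: 10:30-12:40, 12:45-14:45.

10:30-12:40, 12:45-14:45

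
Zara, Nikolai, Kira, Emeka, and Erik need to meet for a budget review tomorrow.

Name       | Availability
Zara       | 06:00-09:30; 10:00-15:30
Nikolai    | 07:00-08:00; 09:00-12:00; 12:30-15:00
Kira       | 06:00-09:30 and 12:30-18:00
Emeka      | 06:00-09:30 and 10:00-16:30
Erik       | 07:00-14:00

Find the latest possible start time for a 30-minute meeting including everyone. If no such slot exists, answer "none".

Zara ∩ Nikolai: 07:00-08:00, 09:00-09:30, 10:00-12:00, 12:30-15:00.
Zara ∩ Nikolai ∩ Kira: 07:00-08:00, 09:00-09:30, 12:30-15:00.
Zara ∩ Nikolai ∩ Kira ∩ Emeka: 07:00-08:00, 09:00-09:30, 12:30-15:00.
Zara ∩ Nikolai ∩ Kira ∩ Emeka ∩ Erik: 07:00-08:00, 09:00-09:30, 12:30-14:00.
The last common window of at least 30 minutes is 12:30-14:00; a 30-minute meeting can start as late as 13:30 and still end by 14:00.

13:30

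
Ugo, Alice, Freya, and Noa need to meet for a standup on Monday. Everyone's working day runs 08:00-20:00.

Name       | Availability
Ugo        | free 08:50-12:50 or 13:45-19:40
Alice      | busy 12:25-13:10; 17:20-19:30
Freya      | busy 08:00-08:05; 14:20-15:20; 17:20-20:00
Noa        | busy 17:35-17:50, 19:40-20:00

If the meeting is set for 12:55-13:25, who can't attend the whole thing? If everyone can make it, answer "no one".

Alice, Ugo

Ugo free: 08:50-12:50, 13:45-19:40.
Alice free: 08:00-12:25, 13:10-17:20, 19:30-20:00 (invert busy blocks within the working day).
Freya free: 08:05-14:20, 15:20-17:20 (invert busy blocks within the working day).
Noa free: 08:00-17:35, 17:50-19:40 (invert busy blocks within the working day).
Ugo: not fully free for 12:55-13:25. Alice: not fully free for 12:55-13:25. Freya: free for 12:55-13:25. Noa: free for 12:55-13:25.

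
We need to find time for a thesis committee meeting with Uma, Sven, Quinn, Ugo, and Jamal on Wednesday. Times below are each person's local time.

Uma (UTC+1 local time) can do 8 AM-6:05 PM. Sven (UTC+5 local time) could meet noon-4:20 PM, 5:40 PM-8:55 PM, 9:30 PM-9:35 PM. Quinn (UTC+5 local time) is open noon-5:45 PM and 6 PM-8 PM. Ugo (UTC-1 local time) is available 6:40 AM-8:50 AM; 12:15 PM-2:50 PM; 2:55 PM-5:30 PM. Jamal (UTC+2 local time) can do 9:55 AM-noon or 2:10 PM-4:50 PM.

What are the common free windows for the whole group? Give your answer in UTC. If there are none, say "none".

07:55-09:50, 13:15-14:50

Uma in UTC: 07:00-17:05 (subtract 1h to convert from UTC+1).
Sven in UTC: 07:00-11:20, 12:40-15:55, 16:30-16:35 (subtract 5h to convert from UTC+5).
Quinn in UTC: 07:00-12:45, 13:00-15:00 (subtract 5h to convert from UTC+5).
Ugo in UTC: 07:40-09:50, 13:15-15:50, 15:55-18:30 (add 1h to convert from UTC-1).
Jamal in UTC: 07:55-10:00, 12:10-14:50 (subtract 2h to convert from UTC+2).
Uma ∩ Sven: 07:00-11:20, 12:40-15:55, 16:30-16:35.
Uma ∩ Sven ∩ Quinn: 07:00-11:20, 12:40-12:45, 13:00-15:00.
Uma ∩ Sven ∩ Quinn ∩ Ugo: 07:40-09:50, 13:15-15:00.
Uma ∩ Sven ∩ Quinn ∩ Ugo ∩ Jamal: 07:55-09:50, 13:15-14:50.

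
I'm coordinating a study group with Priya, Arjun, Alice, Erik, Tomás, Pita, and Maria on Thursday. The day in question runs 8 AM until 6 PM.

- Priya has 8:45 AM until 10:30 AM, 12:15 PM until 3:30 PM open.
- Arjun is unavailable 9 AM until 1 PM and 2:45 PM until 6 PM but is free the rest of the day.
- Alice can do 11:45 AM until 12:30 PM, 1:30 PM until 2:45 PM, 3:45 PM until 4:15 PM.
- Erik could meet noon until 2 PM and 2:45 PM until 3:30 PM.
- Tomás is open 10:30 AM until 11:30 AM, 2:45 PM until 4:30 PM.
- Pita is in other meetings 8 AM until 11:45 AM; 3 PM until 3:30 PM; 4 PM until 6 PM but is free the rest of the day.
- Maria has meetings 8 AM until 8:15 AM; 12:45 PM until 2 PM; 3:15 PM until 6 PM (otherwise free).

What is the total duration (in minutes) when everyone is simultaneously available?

Priya free: 08:45-10:30, 12:15-15:30.
Arjun free: 08:00-09:00, 13:00-14:45 (invert busy blocks within the working day).
Alice free: 11:45-12:30, 13:30-14:45, 15:45-16:15.
Erik free: 12:00-14:00, 14:45-15:30.
Tomás free: 10:30-11:30, 14:45-16:30.
Pita free: 11:45-15:00, 15:30-16:00 (invert busy blocks within the working day).
Maria free: 08:15-12:45, 14:00-15:15 (invert busy blocks within the working day).
Priya ∩ Arjun: 08:45-09:00, 13:00-14:45.
Priya ∩ Arjun ∩ Alice: 13:30-14:45.
Priya ∩ Arjun ∩ Alice ∩ Erik: 13:30-14:00.
Priya ∩ Arjun ∩ Alice ∩ Erik ∩ Tomás: ∅.
Priya ∩ Arjun ∩ Alice ∩ Erik ∩ Tomás ∩ Pita: ∅.
Priya ∩ Arjun ∩ Alice ∩ Erik ∩ Tomás ∩ Pita ∩ Maria: ∅.
There is no time when everyone is free.
There is no common window, so the total is 0 minutes.

0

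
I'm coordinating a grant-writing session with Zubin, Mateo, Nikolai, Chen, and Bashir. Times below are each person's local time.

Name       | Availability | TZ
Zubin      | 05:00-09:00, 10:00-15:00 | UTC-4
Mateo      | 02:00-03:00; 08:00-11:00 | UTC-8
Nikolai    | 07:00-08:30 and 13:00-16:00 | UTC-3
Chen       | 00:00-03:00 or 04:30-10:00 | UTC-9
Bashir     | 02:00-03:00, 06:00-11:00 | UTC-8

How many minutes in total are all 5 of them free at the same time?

Zubin in UTC: 09:00-13:00, 14:00-19:00 (add 4h to convert from UTC-4).
Mateo in UTC: 10:00-11:00, 16:00-19:00 (add 8h to convert from UTC-8).
Nikolai in UTC: 10:00-11:30, 16:00-19:00 (add 3h to convert from UTC-3).
Chen in UTC: 09:00-12:00, 13:30-19:00 (add 9h to convert from UTC-9).
Bashir in UTC: 10:00-11:00, 14:00-19:00 (add 8h to convert from UTC-8).
Zubin ∩ Mateo: 10:00-11:00, 16:00-19:00.
Zubin ∩ Mateo ∩ Nikolai: 10:00-11:00, 16:00-19:00.
Zubin ∩ Mateo ∩ Nikolai ∩ Chen: 10:00-11:00, 16:00-19:00.
Zubin ∩ Mateo ∩ Nikolai ∩ Chen ∩ Bashir: 10:00-11:00, 16:00-19:00.
Those are the intersection windows.
Summing the common windows: 60 + 180 = 240 minutes.

240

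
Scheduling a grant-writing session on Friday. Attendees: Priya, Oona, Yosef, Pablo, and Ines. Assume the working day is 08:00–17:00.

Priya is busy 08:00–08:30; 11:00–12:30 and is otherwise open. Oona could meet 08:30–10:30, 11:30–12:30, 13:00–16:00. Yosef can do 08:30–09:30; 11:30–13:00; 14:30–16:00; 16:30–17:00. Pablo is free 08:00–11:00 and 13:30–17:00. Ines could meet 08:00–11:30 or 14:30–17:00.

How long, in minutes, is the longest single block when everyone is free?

Priya free: 08:30-11:00, 12:30-17:00 (invert busy blocks within the working day).
Oona free: 08:30-10:30, 11:30-12:30, 13:00-16:00.
Yosef free: 08:30-09:30, 11:30-13:00, 14:30-16:00, 16:30-17:00.
Pablo free: 08:00-11:00, 13:30-17:00.
Ines free: 08:00-11:30, 14:30-17:00.
Priya ∩ Oona: 08:30-10:30, 13:00-16:00.
Priya ∩ Oona ∩ Yosef: 08:30-09:30, 14:30-16:00.
Priya ∩ Oona ∩ Yosef ∩ Pablo: 08:30-09:30, 14:30-16:00.
Priya ∩ Oona ∩ Yosef ∩ Pablo ∩ Ines: 08:30-09:30, 14:30-16:00.
Those are the intersection windows.
The longest is 14:30-16:00 at 90 minutes.

90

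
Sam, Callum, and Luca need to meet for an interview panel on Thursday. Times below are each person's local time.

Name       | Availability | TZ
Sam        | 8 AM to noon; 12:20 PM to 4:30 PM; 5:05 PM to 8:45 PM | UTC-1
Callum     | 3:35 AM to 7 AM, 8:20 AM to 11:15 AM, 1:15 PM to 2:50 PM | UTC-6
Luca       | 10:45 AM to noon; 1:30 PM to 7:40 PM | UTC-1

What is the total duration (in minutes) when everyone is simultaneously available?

325

Sam in UTC: 09:00-13:00, 13:20-17:30, 18:05-21:45 (add 1h to convert from UTC-1).
Callum in UTC: 09:35-13:00, 14:20-17:15, 19:15-20:50 (add 6h to convert from UTC-6).
Luca in UTC: 11:45-13:00, 14:30-20:40 (add 1h to convert from UTC-1).
Sam ∩ Callum: 09:35-13:00, 14:20-17:15, 19:15-20:50.
Sam ∩ Callum ∩ Luca: 11:45-13:00, 14:30-17:15, 19:15-20:40.
So the common availability across everyone is 11:45-13:00, 14:30-17:15, 19:15-20:40.
Summing the common windows: 75 + 165 + 85 = 325 minutes.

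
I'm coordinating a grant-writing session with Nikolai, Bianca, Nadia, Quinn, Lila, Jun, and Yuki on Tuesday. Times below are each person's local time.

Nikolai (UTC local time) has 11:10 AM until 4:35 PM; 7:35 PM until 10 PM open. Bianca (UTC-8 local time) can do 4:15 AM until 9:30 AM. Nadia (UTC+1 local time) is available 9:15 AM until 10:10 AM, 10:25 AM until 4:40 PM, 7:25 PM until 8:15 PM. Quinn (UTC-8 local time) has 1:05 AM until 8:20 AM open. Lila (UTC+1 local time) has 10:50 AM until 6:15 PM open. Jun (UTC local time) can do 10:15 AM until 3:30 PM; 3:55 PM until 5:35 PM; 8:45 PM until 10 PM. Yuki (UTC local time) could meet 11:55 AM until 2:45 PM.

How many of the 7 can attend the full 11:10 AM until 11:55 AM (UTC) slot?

Nikolai in UTC: 11:10-16:35, 19:35-22:00.
Bianca in UTC: 12:15-17:30 (add 8h to convert from UTC-8).
Nadia in UTC: 08:15-09:10, 09:25-15:40, 18:25-19:15 (subtract 1h to convert from UTC+1).
Quinn in UTC: 09:05-16:20 (add 8h to convert from UTC-8).
Lila in UTC: 09:50-17:15 (subtract 1h to convert from UTC+1).
Jun in UTC: 10:15-15:30, 15:55-17:35, 20:45-22:00.
Yuki in UTC: 11:55-14:45.
Nikolai, Nadia, Quinn, Lila, and Jun can make the full 11:10-11:55 slot — that's 5.

5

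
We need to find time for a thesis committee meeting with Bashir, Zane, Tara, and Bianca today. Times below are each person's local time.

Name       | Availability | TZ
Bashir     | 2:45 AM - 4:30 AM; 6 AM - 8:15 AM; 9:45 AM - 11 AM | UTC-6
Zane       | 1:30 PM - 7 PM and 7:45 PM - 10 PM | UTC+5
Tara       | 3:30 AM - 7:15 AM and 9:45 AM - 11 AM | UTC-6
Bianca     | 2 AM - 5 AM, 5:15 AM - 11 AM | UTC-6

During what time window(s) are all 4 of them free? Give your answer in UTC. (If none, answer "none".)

Bashir in UTC: 08:45-10:30, 12:00-14:15, 15:45-17:00 (add 6h to convert from UTC-6).
Zane in UTC: 08:30-14:00, 14:45-17:00 (subtract 5h to convert from UTC+5).
Tara in UTC: 09:30-13:15, 15:45-17:00 (add 6h to convert from UTC-6).
Bianca in UTC: 08:00-11:00, 11:15-17:00 (add 6h to convert from UTC-6).
Bashir ∩ Zane: 08:45-10:30, 12:00-14:00, 15:45-17:00.
Bashir ∩ Zane ∩ Tara: 09:30-10:30, 12:00-13:15, 15:45-17:00.
Bashir ∩ Zane ∩ Tara ∩ Bianca: 09:30-10:30, 12:00-13:15, 15:45-17:00.

09:30-10:30, 12:00-13:15, 15:45-17:00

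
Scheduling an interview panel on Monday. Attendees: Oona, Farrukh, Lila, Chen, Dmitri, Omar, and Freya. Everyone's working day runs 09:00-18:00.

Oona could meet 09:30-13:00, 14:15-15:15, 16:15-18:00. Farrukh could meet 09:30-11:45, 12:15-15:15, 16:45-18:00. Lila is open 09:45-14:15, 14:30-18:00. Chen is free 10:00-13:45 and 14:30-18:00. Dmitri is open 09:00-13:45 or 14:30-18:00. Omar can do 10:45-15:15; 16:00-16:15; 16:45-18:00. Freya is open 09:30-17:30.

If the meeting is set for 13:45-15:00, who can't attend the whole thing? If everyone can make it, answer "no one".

Chen, Dmitri, Lila, Oona

Oona: not fully free for 13:45-15:00. Farrukh: free for 13:45-15:00. Lila: not fully free for 13:45-15:00. Chen: not fully free for 13:45-15:00. Dmitri: not fully free for 13:45-15:00. Omar: free for 13:45-15:00. Freya: free for 13:45-15:00.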